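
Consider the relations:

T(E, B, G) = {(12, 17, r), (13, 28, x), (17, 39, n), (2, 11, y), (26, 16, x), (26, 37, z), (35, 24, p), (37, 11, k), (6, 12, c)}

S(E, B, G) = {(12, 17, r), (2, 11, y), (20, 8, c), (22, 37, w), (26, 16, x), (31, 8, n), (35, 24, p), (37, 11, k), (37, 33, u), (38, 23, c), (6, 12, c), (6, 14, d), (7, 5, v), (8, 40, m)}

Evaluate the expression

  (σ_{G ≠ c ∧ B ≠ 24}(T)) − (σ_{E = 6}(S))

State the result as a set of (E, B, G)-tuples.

Filtering on G ≠ c ∧ B ≠ 24 leaves {(12, 17, r), (13, 28, x), (17, 39, n), (2, 11, y), (26, 16, x), (26, 37, z), (37, 11, k)}.
Filtering on E = 6 leaves {(6, 12, c), (6, 14, d)}.
Set difference of the two operands is {(12, 17, r), (13, 28, x), (17, 39, n), (2, 11, y), (26, 16, x), (26, 37, z), (37, 11, k)}.

{(12, 17, r), (13, 28, x), (17, 39, n), (2, 11, y), (26, 16, x), (26, 37, z), (37, 11, k)}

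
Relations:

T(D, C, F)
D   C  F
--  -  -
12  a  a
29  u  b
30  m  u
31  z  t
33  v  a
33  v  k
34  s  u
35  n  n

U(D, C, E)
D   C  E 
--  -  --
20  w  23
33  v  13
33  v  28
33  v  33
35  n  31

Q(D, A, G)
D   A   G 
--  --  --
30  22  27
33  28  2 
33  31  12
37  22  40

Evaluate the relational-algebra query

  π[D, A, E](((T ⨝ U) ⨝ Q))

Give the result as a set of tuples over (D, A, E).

{(33, 28, 13), (33, 28, 28), (33, 28, 33), (33, 31, 13), (33, 31, 28), (33, 31, 33)}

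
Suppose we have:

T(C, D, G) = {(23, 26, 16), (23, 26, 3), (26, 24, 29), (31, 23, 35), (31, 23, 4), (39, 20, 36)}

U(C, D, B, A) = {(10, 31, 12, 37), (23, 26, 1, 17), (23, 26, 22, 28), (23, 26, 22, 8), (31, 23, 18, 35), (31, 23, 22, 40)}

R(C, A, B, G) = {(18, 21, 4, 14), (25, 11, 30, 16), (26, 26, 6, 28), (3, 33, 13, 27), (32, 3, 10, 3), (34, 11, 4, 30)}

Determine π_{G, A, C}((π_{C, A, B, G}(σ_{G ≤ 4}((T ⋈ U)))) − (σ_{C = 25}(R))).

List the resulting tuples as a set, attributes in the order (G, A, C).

Natural join on C, D: {(23, 26, 16, 1, 17), (23, 26, 16, 22, 28), (23, 26, 16, 22, 8), (23, 26, 3, 1, 17), (23, 26, 3, 22, 28), (23, 26, 3, 22, 8), (31, 23, 35, 18, 35), (31, 23, 35, 22, 40), (31, 23, 4, 18, 35), (31, 23, 4, 22, 40)}
Filtering on G ≤ 4 leaves {(23, 26, 3, 1, 17), (23, 26, 3, 22, 28), (23, 26, 3, 22, 8), (31, 23, 4, 18, 35), (31, 23, 4, 22, 40)}.
Projecting to C, A, B, G: {(23, 17, 1, 3), (23, 28, 22, 3), (23, 8, 22, 3), (31, 35, 18, 4), (31, 40, 22, 4)}
Filtering on C = 25 leaves {(25, 11, 30, 16)}.
Difference: {(23, 17, 1, 3), (23, 28, 22, 3), (23, 8, 22, 3), (31, 35, 18, 4), (31, 40, 22, 4)} with {(25, 11, 30, 16)} → {(23, 17, 1, 3), (23, 28, 22, 3), (23, 8, 22, 3), (31, 35, 18, 4), (31, 40, 22, 4)}
Projecting to G, A, C: {(3, 17, 23), (3, 28, 23), (3, 8, 23), (4, 35, 31), (4, 40, 31)}

{(3, 17, 23), (3, 28, 23), (3, 8, 23), (4, 35, 31), (4, 40, 31)}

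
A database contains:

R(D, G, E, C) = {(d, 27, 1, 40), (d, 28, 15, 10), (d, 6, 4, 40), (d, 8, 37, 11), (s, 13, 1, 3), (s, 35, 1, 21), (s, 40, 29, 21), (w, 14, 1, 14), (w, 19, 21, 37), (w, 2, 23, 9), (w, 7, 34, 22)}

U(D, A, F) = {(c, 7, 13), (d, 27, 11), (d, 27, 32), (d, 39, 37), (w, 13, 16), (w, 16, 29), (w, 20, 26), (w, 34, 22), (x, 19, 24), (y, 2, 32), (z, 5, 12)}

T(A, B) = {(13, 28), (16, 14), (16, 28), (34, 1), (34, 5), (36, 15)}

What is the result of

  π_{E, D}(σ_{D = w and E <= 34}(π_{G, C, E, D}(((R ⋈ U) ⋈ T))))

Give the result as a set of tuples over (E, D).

{(1, w), (21, w), (23, w), (34, w)}

R ⋈ U (natural join on D): {(d, 27, 1, 40, 27, 11), (d, 27, 1, 40, 27, 32), (d, 27, 1, 40, 39, 37), (d, 28, 15, 10, 27, 11), (d, 28, 15, 10, 27, 32), (d, 28, 15, 10, 39, 37), (d, 6, 4, 40, 27, 11), (d, 6, 4, 40, 27, 32), (d, 6, 4, 40, 39, 37), (d, 8, 37, 11, 27, 11), (d, 8, 37, 11, 27, 32), (d, 8, 37, 11, 39, 37), (w, 14, 1, 14, 13, 16), (w, 14, 1, 14, 16, 29), (w, 14, 1, 14, 20, 26), (w, 14, 1, 14, 34, 22), (w, 19, 21, 37, 13, 16), (w, 19, 21, 37, 16, 29), (w, 19, 21, 37, 20, 26), (w, 19, 21, 37, 34, 22), (w, 2, 23, 9, 13, 16), (w, 2, 23, 9, 16, 29), (w, 2, 23, 9, 20, 26), (w, 2, 23, 9, 34, 22), (w, 7, 34, 22, 13, 16), (w, 7, 34, 22, 16, 29), (w, 7, 34, 22, 20, 26), (w, 7, 34, 22, 34, 22)}
(R ⋈ U) ⋈ T (natural join on A): {(w, 14, 1, 14, 13, 16, 28), (w, 14, 1, 14, 16, 29, 14), (w, 14, 1, 14, 16, 29, 28), (w, 14, 1, 14, 34, 22, 1), (w, 14, 1, 14, 34, 22, 5), (w, 19, 21, 37, 13, 16, 28), (w, 19, 21, 37, 16, 29, 14), (w, 19, 21, 37, 16, 29, 28), (w, 19, 21, 37, 34, 22, 1), (w, 19, 21, 37, 34, 22, 5), (w, 2, 23, 9, 13, 16, 28), (w, 2, 23, 9, 16, 29, 14), (w, 2, 23, 9, 16, 29, 28), (w, 2, 23, 9, 34, 22, 1), (w, 2, 23, 9, 34, 22, 5), (w, 7, 34, 22, 13, 16, 28), (w, 7, 34, 22, 16, 29, 14), (w, 7, 34, 22, 16, 29, 28), (w, 7, 34, 22, 34, 22, 1), (w, 7, 34, 22, 34, 22, 5)}
Projecting to G, C, E, D (16 duplicate(s) eliminated): {(14, 14, 1, w), (19, 37, 21, w), (2, 9, 23, w), (7, 22, 34, w)}
Filtering on D = w and E <= 34 leaves {(14, 14, 1, w), (19, 37, 21, w), (2, 9, 23, w), (7, 22, 34, w)}.
Projecting to E, D: {(1, w), (21, w), (23, w), (34, w)}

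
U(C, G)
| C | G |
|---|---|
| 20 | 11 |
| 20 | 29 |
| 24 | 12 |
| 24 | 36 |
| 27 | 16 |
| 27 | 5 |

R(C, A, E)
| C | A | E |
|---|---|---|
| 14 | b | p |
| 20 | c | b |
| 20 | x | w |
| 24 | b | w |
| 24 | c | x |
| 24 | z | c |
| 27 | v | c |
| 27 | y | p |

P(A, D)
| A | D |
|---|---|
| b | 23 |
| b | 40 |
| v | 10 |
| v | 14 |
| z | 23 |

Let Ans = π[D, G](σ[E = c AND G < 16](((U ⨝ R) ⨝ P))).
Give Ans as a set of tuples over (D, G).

U ⋈ R (natural join on C): {(20, 11, c, b), (20, 11, x, w), (20, 29, c, b), (20, 29, x, w), (24, 12, b, w), (24, 12, c, x), (24, 12, z, c), (24, 36, b, w), (24, 36, c, x), (24, 36, z, c), (27, 16, v, c), (27, 16, y, p), (27, 5, v, c), (27, 5, y, p)}
(U ⨝ R) ⋈ P (natural join on A): {(24, 12, b, w, 23), (24, 12, b, w, 40), (24, 12, z, c, 23), (24, 36, b, w, 23), (24, 36, b, w, 40), (24, 36, z, c, 23), (27, 16, v, c, 10), (27, 16, v, c, 14), (27, 5, v, c, 10), (27, 5, v, c, 14)}
σ[E = c AND G < 16]: keep tuples satisfying E = c AND G < 16 → {(24, 12, z, c, 23), (27, 5, v, c, 10), (27, 5, v, c, 14)}
π_{D, G} gives {(10, 5), (14, 5), (23, 12)}.

{(10, 5), (14, 5), (23, 12)}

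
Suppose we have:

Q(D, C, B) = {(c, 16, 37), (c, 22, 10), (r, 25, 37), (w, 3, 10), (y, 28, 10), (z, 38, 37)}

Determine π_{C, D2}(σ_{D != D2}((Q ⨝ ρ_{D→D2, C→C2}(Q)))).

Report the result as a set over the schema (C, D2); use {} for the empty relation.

ρ[D→D2, C→C2]: schema becomes (D2, C2, B); tuples unchanged.
Joining Q and ρ_{D→D2, C→C2}(Q) on B yields {(c, 16, 37, c, 16), (c, 16, 37, r, 25), (c, 16, 37, z, 38), (c, 22, 10, c, 22), (c, 22, 10, w, 3), (c, 22, 10, y, 28), (r, 25, 37, c, 16), (r, 25, 37, r, 25), (r, 25, 37, z, 38), (w, 3, 10, c, 22), (w, 3, 10, w, 3), (w, 3, 10, y, 28), (y, 28, 10, c, 22), (y, 28, 10, w, 3), (y, 28, 10, y, 28), (z, 38, 37, c, 16), (z, 38, 37, r, 25), (z, 38, 37, z, 38)}.
Filtering on D != D2 leaves {(c, 16, 37, r, 25), (c, 16, 37, z, 38), (c, 22, 10, w, 3), (c, 22, 10, y, 28), (r, 25, 37, c, 16), (r, 25, 37, z, 38), (w, 3, 10, c, 22), (w, 3, 10, y, 28), (y, 28, 10, c, 22), (y, 28, 10, w, 3), (z, 38, 37, c, 16), (z, 38, 37, r, 25)}.
Projecting to C, D2: {(16, r), (16, z), (22, w), (22, y), (25, c), (25, z), (28, c), (28, w), (3, c), (3, y), (38, c), (38, r)}

{(16, r), (16, z), (22, w), (22, y), (25, c), (25, z), (28, c), (28, w), (3, c), (3, y), (38, c), (38, r)}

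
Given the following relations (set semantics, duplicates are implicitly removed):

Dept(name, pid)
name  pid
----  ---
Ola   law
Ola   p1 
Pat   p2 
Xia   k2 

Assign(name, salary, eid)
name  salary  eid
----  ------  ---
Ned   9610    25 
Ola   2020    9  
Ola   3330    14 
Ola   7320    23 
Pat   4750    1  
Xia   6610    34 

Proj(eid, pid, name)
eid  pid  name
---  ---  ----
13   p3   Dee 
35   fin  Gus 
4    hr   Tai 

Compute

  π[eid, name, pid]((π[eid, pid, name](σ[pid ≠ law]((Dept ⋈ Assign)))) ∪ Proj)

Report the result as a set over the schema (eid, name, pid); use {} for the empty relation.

Dept ⋈ Assign (natural join on name): {(Ola, law, 2020, 9), (Ola, law, 3330, 14), (Ola, law, 7320, 23), (Ola, p1, 2020, 9), (Ola, p1, 3330, 14), (Ola, p1, 7320, 23), (Pat, p2, 4750, 1), (Xia, k2, 6610, 34)}
Filtering on pid ≠ law leaves {(Ola, p1, 2020, 9), (Ola, p1, 3330, 14), (Ola, p1, 7320, 23), (Pat, p2, 4750, 1), (Xia, k2, 6610, 34)}.
Keep only column(s) eid, pid, name: {(1, p2, Pat), (14, p1, Ola), (23, p1, Ola), (34, k2, Xia), (9, p1, Ola)}
Taking the union: {(1, p2, Pat), (13, p3, Dee), (14, p1, Ola), (23, p1, Ola), (34, k2, Xia), (35, fin, Gus), (4, hr, Tai), (9, p1, Ola)}
Keep only column(s) eid, name, pid: {(1, Pat, p2), (13, Dee, p3), (14, Ola, p1), (23, Ola, p1), (34, Xia, k2), (35, Gus, fin), (4, Tai, hr), (9, Ola, p1)}

{(1, Pat, p2), (13, Dee, p3), (14, Ola, p1), (23, Ola, p1), (34, Xia, k2), (35, Gus, fin), (4, Tai, hr), (9, Ola, p1)}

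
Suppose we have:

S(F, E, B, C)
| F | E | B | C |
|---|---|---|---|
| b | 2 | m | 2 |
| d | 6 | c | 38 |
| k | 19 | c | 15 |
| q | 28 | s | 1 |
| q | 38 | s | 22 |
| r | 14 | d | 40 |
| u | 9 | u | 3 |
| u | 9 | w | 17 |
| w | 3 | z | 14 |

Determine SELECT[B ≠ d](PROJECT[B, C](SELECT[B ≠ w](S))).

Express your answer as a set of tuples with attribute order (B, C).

{(c, 15), (c, 38), (m, 2), (s, 1), (s, 22), (u, 3), (z, 14)}

σ[B ≠ w]: keep tuples satisfying B ≠ w → {(b, 2, m, 2), (d, 6, c, 38), (k, 19, c, 15), (q, 28, s, 1), (q, 38, s, 22), (r, 14, d, 40), (u, 9, u, 3), (w, 3, z, 14)}
π_{B, C} gives {(c, 15), (c, 38), (d, 40), (m, 2), (s, 1), (s, 22), (u, 3), (z, 14)}.
σ[B ≠ d]: keep tuples satisfying B ≠ d → {(c, 15), (c, 38), (m, 2), (s, 1), (s, 22), (u, 3), (z, 14)}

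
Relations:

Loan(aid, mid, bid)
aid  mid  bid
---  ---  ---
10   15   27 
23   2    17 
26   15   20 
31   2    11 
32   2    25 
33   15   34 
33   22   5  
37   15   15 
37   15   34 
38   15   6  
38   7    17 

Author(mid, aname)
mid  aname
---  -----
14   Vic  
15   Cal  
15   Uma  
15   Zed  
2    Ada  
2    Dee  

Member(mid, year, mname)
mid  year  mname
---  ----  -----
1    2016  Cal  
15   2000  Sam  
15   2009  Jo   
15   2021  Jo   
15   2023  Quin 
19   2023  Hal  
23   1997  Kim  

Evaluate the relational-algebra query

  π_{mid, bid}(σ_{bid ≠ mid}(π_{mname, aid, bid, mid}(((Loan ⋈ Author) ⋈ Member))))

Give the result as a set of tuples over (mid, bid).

{(15, 20), (15, 27), (15, 34), (15, 6)}

Natural join on mid: {(10, 15, 27, Cal), (10, 15, 27, Uma), (10, 15, 27, Zed), (23, 2, 17, Ada), (23, 2, 17, Dee), (26, 15, 20, Cal), (26, 15, 20, Uma), (26, 15, 20, Zed), (31, 2, 11, Ada), (31, 2, 11, Dee), (32, 2, 25, Ada), (32, 2, 25, Dee), (33, 15, 34, Cal), (33, 15, 34, Uma), (33, 15, 34, Zed), (37, 15, 15, Cal), (37, 15, 15, Uma), (37, 15, 15, Zed), (37, 15, 34, Cal), (37, 15, 34, Uma), (37, 15, 34, Zed), (38, 15, 6, Cal), (38, 15, 6, Uma), (38, 15, 6, Zed)}
Natural join on mid: {(10, 15, 27, Cal, 2000, Sam), (10, 15, 27, Cal, 2009, Jo), (10, 15, 27, Cal, 2021, Jo), (10, 15, 27, Cal, 2023, Quin), (10, 15, 27, Uma, 2000, Sam), (10, 15, 27, Uma, 2009, Jo), (10, 15, 27, Uma, 2021, Jo), (10, 15, 27, Uma, 2023, Quin), (10, 15, 27, Zed, 2000, Sam), (10, 15, 27, Zed, 2009, Jo), (10, 15, 27, Zed, 2021, Jo), (10, 15, 27, Zed, 2023, Quin), (26, 15, 20, Cal, 2000, Sam), (26, 15, 20, Cal, 2009, Jo), (26, 15, 20, Cal, 2021, Jo), (26, 15, 20, Cal, 2023, Quin), (26, 15, 20, Uma, 2000, Sam), (26, 15, 20, Uma, 2009, Jo), (26, 15, 20, Uma, 2021, Jo), (26, 15, 20, Uma, 2023, Quin), (26, 15, 20, Zed, 2000, Sam), (26, 15, 20, Zed, 2009, Jo), (26, 15, 20, Zed, 2021, Jo), (26, 15, 20, Zed, 2023, Quin), (33, 15, 34, Cal, 2000, Sam), (33, 15, 34, Cal, 2009, Jo), (33, 15, 34, Cal, 2021, Jo), (33, 15, 34, Cal, 2023, Quin), (33, 15, 34, Uma, 2000, Sam), (33, 15, 34, Uma, 2009, Jo), (33, 15, 34, Uma, 2021, Jo), (33, 15, 34, Uma, 2023, Quin), (33, 15, 34, Zed, 2000, Sam), (33, 15, 34, Zed, 2009, Jo), (33, 15, 34, Zed, 2021, Jo), (33, 15, 34, Zed, 2023, Quin), (37, 15, 15, Cal, 2000, Sam), (37, 15, 15, Cal, 2009, Jo), (37, 15, 15, Cal, 2021, Jo), (37, 15, 15, Cal, 2023, Quin), (37, 15, 15, Uma, 2000, Sam), (37, 15, 15, Uma, 2009, Jo), (37, 15, 15, Uma, 2021, Jo), (37, 15, 15, Uma, 2023, Quin), (37, 15, 15, Zed, 2000, Sam), (37, 15, 15, Zed, 2009, Jo), (37, 15, 15, Zed, 2021, Jo), (37, 15, 15, Zed, 2023, Quin), (37, 15, 34, Cal, 2000, Sam), (37, 15, 34, Cal, 2009, Jo), (37, 15, 34, Cal, 2021, Jo), (37, 15, 34, Cal, 2023, Quin), (37, 15, 34, Uma, 2000, Sam), (37, 15, 34, Uma, 2009, Jo), (37, 15, 34, Uma, 2021, Jo), (37, 15, 34, Uma, 2023, Quin), (37, 15, 34, Zed, 2000, Sam), (37, 15, 34, Zed, 2009, Jo), (37, 15, 34, Zed, 2021, Jo), (37, 15, 34, Zed, 2023, Quin), (38, 15, 6, Cal, 2000, Sam), (38, 15, 6, Cal, 2009, Jo), (38, 15, 6, Cal, 2021, Jo), (38, 15, 6, Cal, 2023, Quin), (38, 15, 6, Uma, 2000, Sam), (38, 15, 6, Uma, 2009, Jo), (38, 15, 6, Uma, 2021, Jo), (38, 15, 6, Uma, 2023, Quin), (38, 15, 6, Zed, 2000, Sam), (38, 15, 6, Zed, 2009, Jo), (38, 15, 6, Zed, 2021, Jo), (38, 15, 6, Zed, 2023, Quin)}
Projecting to mname, aid, bid, mid (54 duplicate(s) eliminated): {(Jo, 10, 27, 15), (Jo, 26, 20, 15), (Jo, 33, 34, 15), (Jo, 37, 15, 15), (Jo, 37, 34, 15), (Jo, 38, 6, 15), (Quin, 10, 27, 15), (Quin, 26, 20, 15), (Quin, 33, 34, 15), (Quin, 37, 15, 15), (Quin, 37, 34, 15), (Quin, 38, 6, 15), (Sam, 10, 27, 15), (Sam, 26, 20, 15), (Sam, 33, 34, 15), (Sam, 37, 15, 15), (Sam, 37, 34, 15), (Sam, 38, 6, 15)}
Filtering on bid ≠ mid leaves {(Jo, 10, 27, 15), (Jo, 26, 20, 15), (Jo, 33, 34, 15), (Jo, 37, 34, 15), (Jo, 38, 6, 15), (Quin, 10, 27, 15), (Quin, 26, 20, 15), (Quin, 33, 34, 15), (Quin, 37, 34, 15), (Quin, 38, 6, 15), (Sam, 10, 27, 15), (Sam, 26, 20, 15), (Sam, 33, 34, 15), (Sam, 37, 34, 15), (Sam, 38, 6, 15)}.
Projecting to mid, bid (11 duplicate(s) eliminated): {(15, 20), (15, 27), (15, 34), (15, 6)}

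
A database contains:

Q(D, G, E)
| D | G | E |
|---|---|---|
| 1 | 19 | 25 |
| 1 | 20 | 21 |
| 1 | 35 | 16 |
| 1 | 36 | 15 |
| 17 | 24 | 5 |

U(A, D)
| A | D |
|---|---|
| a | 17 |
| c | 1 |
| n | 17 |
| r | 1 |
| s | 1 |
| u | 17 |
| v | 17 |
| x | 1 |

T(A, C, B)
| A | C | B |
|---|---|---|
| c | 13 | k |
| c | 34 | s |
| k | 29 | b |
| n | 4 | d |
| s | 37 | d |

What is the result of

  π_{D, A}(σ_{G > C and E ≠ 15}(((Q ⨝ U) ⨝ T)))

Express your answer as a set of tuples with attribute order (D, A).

{(1, c), (17, n)}

Q ⋈ U (natural join on D): {(1, 19, 25, c), (1, 19, 25, r), (1, 19, 25, s), (1, 19, 25, x), (1, 20, 21, c), (1, 20, 21, r), (1, 20, 21, s), (1, 20, 21, x), (1, 35, 16, c), (1, 35, 16, r), (1, 35, 16, s), (1, 35, 16, x), (1, 36, 15, c), (1, 36, 15, r), (1, 36, 15, s), (1, 36, 15, x), (17, 24, 5, a), (17, 24, 5, n), (17, 24, 5, u), (17, 24, 5, v)}
(Q ⨝ U) ⋈ T (natural join on A): {(1, 19, 25, c, 13, k), (1, 19, 25, c, 34, s), (1, 19, 25, s, 37, d), (1, 20, 21, c, 13, k), (1, 20, 21, c, 34, s), (1, 20, 21, s, 37, d), (1, 35, 16, c, 13, k), (1, 35, 16, c, 34, s), (1, 35, 16, s, 37, d), (1, 36, 15, c, 13, k), (1, 36, 15, c, 34, s), (1, 36, 15, s, 37, d), (17, 24, 5, n, 4, d)}
Filtering on G > C and E ≠ 15 leaves {(1, 19, 25, c, 13, k), (1, 20, 21, c, 13, k), (1, 35, 16, c, 13, k), (1, 35, 16, c, 34, s), (17, 24, 5, n, 4, d)}.
Keep only column(s) D, A (3 duplicate(s) eliminated): {(1, c), (17, n)}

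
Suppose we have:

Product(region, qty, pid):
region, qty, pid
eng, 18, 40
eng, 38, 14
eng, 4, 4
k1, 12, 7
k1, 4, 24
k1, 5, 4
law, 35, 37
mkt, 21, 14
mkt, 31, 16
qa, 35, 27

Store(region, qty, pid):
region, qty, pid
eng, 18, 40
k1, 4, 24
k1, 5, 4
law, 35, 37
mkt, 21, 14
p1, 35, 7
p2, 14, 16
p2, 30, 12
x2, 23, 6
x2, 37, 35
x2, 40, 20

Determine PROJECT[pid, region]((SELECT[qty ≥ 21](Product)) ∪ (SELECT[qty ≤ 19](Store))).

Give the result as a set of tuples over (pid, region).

σ[qty ≥ 21]: keep tuples satisfying qty ≥ 21 → {(eng, 38, 14), (law, 35, 37), (mkt, 21, 14), (mkt, 31, 16), (qa, 35, 27)}
σ[qty ≤ 19]: keep tuples satisfying qty ≤ 19 → {(eng, 18, 40), (k1, 4, 24), (k1, 5, 4), (p2, 14, 16)}
Taking the union: {(eng, 18, 40), (eng, 38, 14), (k1, 4, 24), (k1, 5, 4), (law, 35, 37), (mkt, 21, 14), (mkt, 31, 16), (p2, 14, 16), (qa, 35, 27)}
π[pid, region]: project onto (pid, region) → {(14, eng), (14, mkt), (16, mkt), (16, p2), (24, k1), (27, qa), (37, law), (4, k1), (40, eng)}

{(14, eng), (14, mkt), (16, mkt), (16, p2), (24, k1), (27, qa), (37, law), (4, k1), (40, eng)}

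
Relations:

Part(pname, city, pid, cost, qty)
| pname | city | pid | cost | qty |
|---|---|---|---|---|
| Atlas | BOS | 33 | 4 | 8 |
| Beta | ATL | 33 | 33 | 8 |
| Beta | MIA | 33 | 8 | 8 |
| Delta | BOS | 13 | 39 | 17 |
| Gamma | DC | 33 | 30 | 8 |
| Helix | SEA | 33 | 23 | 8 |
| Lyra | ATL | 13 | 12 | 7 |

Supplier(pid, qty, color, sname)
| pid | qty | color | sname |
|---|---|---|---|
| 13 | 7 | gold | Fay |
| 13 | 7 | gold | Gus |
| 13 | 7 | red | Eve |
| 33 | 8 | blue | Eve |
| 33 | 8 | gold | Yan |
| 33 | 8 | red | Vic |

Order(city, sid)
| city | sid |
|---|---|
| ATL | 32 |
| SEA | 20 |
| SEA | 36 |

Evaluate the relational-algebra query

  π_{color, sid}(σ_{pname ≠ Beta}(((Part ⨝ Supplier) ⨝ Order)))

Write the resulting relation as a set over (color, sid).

{(blue, 20), (blue, 36), (gold, 20), (gold, 32), (gold, 36), (red, 20), (red, 32), (red, 36)}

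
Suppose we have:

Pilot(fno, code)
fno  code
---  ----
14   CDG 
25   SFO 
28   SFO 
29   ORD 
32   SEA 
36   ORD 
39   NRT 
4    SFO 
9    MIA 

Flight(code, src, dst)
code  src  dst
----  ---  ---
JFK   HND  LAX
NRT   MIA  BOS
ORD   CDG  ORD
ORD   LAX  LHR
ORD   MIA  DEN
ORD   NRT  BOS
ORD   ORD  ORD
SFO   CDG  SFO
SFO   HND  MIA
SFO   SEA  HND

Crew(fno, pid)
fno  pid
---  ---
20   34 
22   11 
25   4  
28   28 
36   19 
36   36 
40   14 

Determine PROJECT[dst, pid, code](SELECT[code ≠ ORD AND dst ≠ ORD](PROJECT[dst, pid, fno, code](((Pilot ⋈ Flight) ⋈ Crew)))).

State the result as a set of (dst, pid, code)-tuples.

{(HND, 28, SFO), (HND, 4, SFO), (MIA, 28, SFO), (MIA, 4, SFO), (SFO, 28, SFO), (SFO, 4, SFO)}

Natural join on code: {(25, SFO, CDG, SFO), (25, SFO, HND, MIA), (25, SFO, SEA, HND), (28, SFO, CDG, SFO), (28, SFO, HND, MIA), (28, SFO, SEA, HND), (29, ORD, CDG, ORD), (29, ORD, LAX, LHR), (29, ORD, MIA, DEN), (29, ORD, NRT, BOS), (29, ORD, ORD, ORD), (36, ORD, CDG, ORD), (36, ORD, LAX, LHR), (36, ORD, MIA, DEN), (36, ORD, NRT, BOS), (36, ORD, ORD, ORD), (39, NRT, MIA, BOS), (4, SFO, CDG, SFO), (4, SFO, HND, MIA), (4, SFO, SEA, HND)}
Natural join on fno: {(25, SFO, CDG, SFO, 4), (25, SFO, HND, MIA, 4), (25, SFO, SEA, HND, 4), (28, SFO, CDG, SFO, 28), (28, SFO, HND, MIA, 28), (28, SFO, SEA, HND, 28), (36, ORD, CDG, ORD, 19), (36, ORD, CDG, ORD, 36), (36, ORD, LAX, LHR, 19), (36, ORD, LAX, LHR, 36), (36, ORD, MIA, DEN, 19), (36, ORD, MIA, DEN, 36), (36, ORD, NRT, BOS, 19), (36, ORD, NRT, BOS, 36), (36, ORD, ORD, ORD, 19), (36, ORD, ORD, ORD, 36)}
π[dst, pid, fno, code]: project onto (dst, pid, fno, code) (2 duplicate(s) eliminated) → {(BOS, 19, 36, ORD), (BOS, 36, 36, ORD), (DEN, 19, 36, ORD), (DEN, 36, 36, ORD), (HND, 28, 28, SFO), (HND, 4, 25, SFO), (LHR, 19, 36, ORD), (LHR, 36, 36, ORD), (MIA, 28, 28, SFO), (MIA, 4, 25, SFO), (ORD, 19, 36, ORD), (ORD, 36, 36, ORD), (SFO, 28, 28, SFO), (SFO, 4, 25, SFO)}
σ[code ≠ ORD AND dst ≠ ORD]: keep tuples satisfying code ≠ ORD AND dst ≠ ORD → {(HND, 28, 28, SFO), (HND, 4, 25, SFO), (MIA, 28, 28, SFO), (MIA, 4, 25, SFO), (SFO, 28, 28, SFO), (SFO, 4, 25, SFO)}
π[dst, pid, code]: project onto (dst, pid, code) → {(HND, 28, SFO), (HND, 4, SFO), (MIA, 28, SFO), (MIA, 4, SFO), (SFO, 28, SFO), (SFO, 4, SFO)}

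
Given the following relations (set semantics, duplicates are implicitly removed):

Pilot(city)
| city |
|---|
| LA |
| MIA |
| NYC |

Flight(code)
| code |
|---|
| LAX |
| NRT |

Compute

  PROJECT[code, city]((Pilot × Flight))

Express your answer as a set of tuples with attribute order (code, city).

{(LAX, LA), (LAX, MIA), (LAX, NYC), (NRT, LA), (NRT, MIA), (NRT, NYC)}

Pilot × Flight: Cartesian product, 3·2 = 6 tuples over (city, code).
Keep only column(s) code, city: {(LAX, LA), (LAX, MIA), (LAX, NYC), (NRT, LA), (NRT, MIA), (NRT, NYC)}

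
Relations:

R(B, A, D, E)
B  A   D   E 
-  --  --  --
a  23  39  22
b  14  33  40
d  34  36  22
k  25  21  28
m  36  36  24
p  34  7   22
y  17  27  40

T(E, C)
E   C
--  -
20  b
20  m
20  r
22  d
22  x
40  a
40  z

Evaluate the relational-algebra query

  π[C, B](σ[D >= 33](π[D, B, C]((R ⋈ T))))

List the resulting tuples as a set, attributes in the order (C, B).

{(a, b), (d, a), (d, d), (x, a), (x, d), (z, b)}

Natural join on E: {(a, 23, 39, 22, d), (a, 23, 39, 22, x), (b, 14, 33, 40, a), (b, 14, 33, 40, z), (d, 34, 36, 22, d), (d, 34, 36, 22, x), (p, 34, 7, 22, d), (p, 34, 7, 22, x), (y, 17, 27, 40, a), (y, 17, 27, 40, z)}
π_{D, B, C} gives {(27, y, a), (27, y, z), (33, b, a), (33, b, z), (36, d, d), (36, d, x), (39, a, d), (39, a, x), (7, p, d), (7, p, x)}.
Selection D >= 33: {(33, b, a), (33, b, z), (36, d, d), (36, d, x), (39, a, d), (39, a, x)}
π_{C, B} gives {(a, b), (d, a), (d, d), (x, a), (x, d), (z, b)}.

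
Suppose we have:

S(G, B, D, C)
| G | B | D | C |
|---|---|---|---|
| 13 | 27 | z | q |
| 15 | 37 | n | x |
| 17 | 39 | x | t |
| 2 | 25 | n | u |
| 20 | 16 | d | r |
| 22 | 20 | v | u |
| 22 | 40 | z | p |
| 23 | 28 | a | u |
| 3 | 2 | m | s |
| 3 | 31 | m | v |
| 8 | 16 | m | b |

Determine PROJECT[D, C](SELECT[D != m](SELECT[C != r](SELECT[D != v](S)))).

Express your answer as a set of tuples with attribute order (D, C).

Apply σ_{D != v}; surviving tuples: {(13, 27, z, q), (15, 37, n, x), (17, 39, x, t), (2, 25, n, u), (20, 16, d, r), (22, 40, z, p), (23, 28, a, u), (3, 2, m, s), (3, 31, m, v), (8, 16, m, b)}
Apply σ_{C != r}; surviving tuples: {(13, 27, z, q), (15, 37, n, x), (17, 39, x, t), (2, 25, n, u), (22, 40, z, p), (23, 28, a, u), (3, 2, m, s), (3, 31, m, v), (8, 16, m, b)}
Apply σ_{D != m}; surviving tuples: {(13, 27, z, q), (15, 37, n, x), (17, 39, x, t), (2, 25, n, u), (22, 40, z, p), (23, 28, a, u)}
π_{D, C} gives {(a, u), (n, u), (n, x), (x, t), (z, p), (z, q)}.

{(a, u), (n, u), (n, x), (x, t), (z, p), (z, q)}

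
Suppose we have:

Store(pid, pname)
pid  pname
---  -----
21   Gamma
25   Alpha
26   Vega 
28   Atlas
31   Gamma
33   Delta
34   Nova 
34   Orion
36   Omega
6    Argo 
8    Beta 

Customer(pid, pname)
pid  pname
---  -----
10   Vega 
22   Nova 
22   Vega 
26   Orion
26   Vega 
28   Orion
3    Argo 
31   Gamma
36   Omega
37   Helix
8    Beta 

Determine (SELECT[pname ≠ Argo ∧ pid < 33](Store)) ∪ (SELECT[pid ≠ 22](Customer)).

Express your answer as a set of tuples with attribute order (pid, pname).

{(10, Vega), (21, Gamma), (25, Alpha), (26, Orion), (26, Vega), (28, Atlas), (28, Orion), (3, Argo), (31, Gamma), (36, Omega), (37, Helix), (8, Beta)}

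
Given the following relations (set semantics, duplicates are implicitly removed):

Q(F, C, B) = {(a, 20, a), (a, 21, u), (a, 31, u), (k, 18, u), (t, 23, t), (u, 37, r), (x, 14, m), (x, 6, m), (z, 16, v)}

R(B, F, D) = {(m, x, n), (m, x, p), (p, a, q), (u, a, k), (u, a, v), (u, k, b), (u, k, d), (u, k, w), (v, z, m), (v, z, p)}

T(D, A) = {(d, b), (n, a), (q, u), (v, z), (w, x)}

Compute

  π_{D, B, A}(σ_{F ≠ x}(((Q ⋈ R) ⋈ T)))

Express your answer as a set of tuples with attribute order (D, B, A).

Joining Q and R on F, B yields {(a, 21, u, k), (a, 21, u, v), (a, 31, u, k), (a, 31, u, v), (k, 18, u, b), (k, 18, u, d), (k, 18, u, w), (x, 14, m, n), (x, 14, m, p), (x, 6, m, n), (x, 6, m, p), (z, 16, v, m), (z, 16, v, p)}.
Joining (Q ⋈ R) and T on D yields {(a, 21, u, v, z), (a, 31, u, v, z), (k, 18, u, d, b), (k, 18, u, w, x), (x, 14, m, n, a), (x, 6, m, n, a)}.
σ[F ≠ x]: keep tuples satisfying F ≠ x → {(a, 21, u, v, z), (a, 31, u, v, z), (k, 18, u, d, b), (k, 18, u, w, x)}
Keep only column(s) D, B, A (1 duplicate(s) eliminated): {(d, u, b), (v, u, z), (w, u, x)}

{(d, u, b), (v, u, z), (w, u, x)}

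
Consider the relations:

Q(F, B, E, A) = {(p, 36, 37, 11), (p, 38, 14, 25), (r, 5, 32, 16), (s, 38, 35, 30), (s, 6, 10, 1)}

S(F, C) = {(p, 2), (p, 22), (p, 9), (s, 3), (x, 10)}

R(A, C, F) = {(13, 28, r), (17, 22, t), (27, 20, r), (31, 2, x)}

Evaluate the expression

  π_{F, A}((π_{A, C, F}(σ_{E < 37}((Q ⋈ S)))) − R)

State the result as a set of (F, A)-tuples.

{(p, 25), (s, 1), (s, 30)}

Natural join on F: {(p, 36, 37, 11, 2), (p, 36, 37, 11, 22), (p, 36, 37, 11, 9), (p, 38, 14, 25, 2), (p, 38, 14, 25, 22), (p, 38, 14, 25, 9), (s, 38, 35, 30, 3), (s, 6, 10, 1, 3)}
σ[E < 37]: keep tuples satisfying E < 37 → {(p, 38, 14, 25, 2), (p, 38, 14, 25, 22), (p, 38, 14, 25, 9), (s, 38, 35, 30, 3), (s, 6, 10, 1, 3)}
π[A, C, F]: project onto (A, C, F) → {(1, 3, s), (25, 2, p), (25, 22, p), (25, 9, p), (30, 3, s)}
Taking the difference: {(1, 3, s), (25, 2, p), (25, 22, p), (25, 9, p), (30, 3, s)}
π[F, A]: project onto (F, A) (2 duplicate(s) eliminated) → {(p, 25), (s, 1), (s, 30)}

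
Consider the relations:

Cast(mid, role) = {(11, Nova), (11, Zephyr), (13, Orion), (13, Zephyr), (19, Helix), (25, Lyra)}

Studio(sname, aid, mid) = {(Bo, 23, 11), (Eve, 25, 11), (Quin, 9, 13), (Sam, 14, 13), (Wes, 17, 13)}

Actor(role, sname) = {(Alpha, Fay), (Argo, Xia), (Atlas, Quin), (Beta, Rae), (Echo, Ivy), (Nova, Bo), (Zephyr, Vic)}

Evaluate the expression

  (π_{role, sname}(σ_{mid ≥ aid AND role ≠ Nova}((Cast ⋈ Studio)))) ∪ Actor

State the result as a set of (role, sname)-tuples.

Cast ⋈ Studio (natural join on mid): {(11, Nova, Bo, 23), (11, Nova, Eve, 25), (11, Zephyr, Bo, 23), (11, Zephyr, Eve, 25), (13, Orion, Quin, 9), (13, Orion, Sam, 14), (13, Orion, Wes, 17), (13, Zephyr, Quin, 9), (13, Zephyr, Sam, 14), (13, Zephyr, Wes, 17)}
σ[mid ≥ aid AND role ≠ Nova]: keep tuples satisfying mid ≥ aid AND role ≠ Nova → {(13, Orion, Quin, 9), (13, Zephyr, Quin, 9)}
Projecting to role, sname: {(Orion, Quin), (Zephyr, Quin)}
Union: {(Orion, Quin), (Zephyr, Quin)} with {(Alpha, Fay), (Argo, Xia), (Atlas, Quin), (Beta, Rae), (Echo, Ivy), (Nova, Bo), (Zephyr, Vic)} → {(Alpha, Fay), (Argo, Xia), (Atlas, Quin), (Beta, Rae), (Echo, Ivy), (Nova, Bo), (Orion, Quin), (Zephyr, Quin), (Zephyr, Vic)}

{(Alpha, Fay), (Argo, Xia), (Atlas, Quin), (Beta, Rae), (Echo, Ivy), (Nova, Bo), (Orion, Quin), (Zephyr, Quin), (Zephyr, Vic)}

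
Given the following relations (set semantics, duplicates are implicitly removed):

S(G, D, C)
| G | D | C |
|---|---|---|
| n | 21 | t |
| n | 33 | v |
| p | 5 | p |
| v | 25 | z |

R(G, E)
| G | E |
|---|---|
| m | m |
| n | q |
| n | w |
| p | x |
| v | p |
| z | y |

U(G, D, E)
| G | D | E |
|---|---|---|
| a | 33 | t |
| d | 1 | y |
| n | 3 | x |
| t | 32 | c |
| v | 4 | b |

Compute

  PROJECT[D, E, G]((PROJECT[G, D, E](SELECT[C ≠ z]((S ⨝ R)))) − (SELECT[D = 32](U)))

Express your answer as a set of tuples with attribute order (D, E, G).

Joining S and R on G yields {(n, 21, t, q), (n, 21, t, w), (n, 33, v, q), (n, 33, v, w), (p, 5, p, x), (v, 25, z, p)}.
σ[C ≠ z]: keep tuples satisfying C ≠ z → {(n, 21, t, q), (n, 21, t, w), (n, 33, v, q), (n, 33, v, w), (p, 5, p, x)}
π_{G, D, E} gives {(n, 21, q), (n, 21, w), (n, 33, q), (n, 33, w), (p, 5, x)}.
σ[D = 32]: keep tuples satisfying D = 32 → {(t, 32, c)}
Difference: {(n, 21, q), (n, 21, w), (n, 33, q), (n, 33, w), (p, 5, x)} with {(t, 32, c)} → {(n, 21, q), (n, 21, w), (n, 33, q), (n, 33, w), (p, 5, x)}
π_{D, E, G} gives {(21, q, n), (21, w, n), (33, q, n), (33, w, n), (5, x, p)}.

{(21, q, n), (21, w, n), (33, q, n), (33, w, n), (5, x, p)}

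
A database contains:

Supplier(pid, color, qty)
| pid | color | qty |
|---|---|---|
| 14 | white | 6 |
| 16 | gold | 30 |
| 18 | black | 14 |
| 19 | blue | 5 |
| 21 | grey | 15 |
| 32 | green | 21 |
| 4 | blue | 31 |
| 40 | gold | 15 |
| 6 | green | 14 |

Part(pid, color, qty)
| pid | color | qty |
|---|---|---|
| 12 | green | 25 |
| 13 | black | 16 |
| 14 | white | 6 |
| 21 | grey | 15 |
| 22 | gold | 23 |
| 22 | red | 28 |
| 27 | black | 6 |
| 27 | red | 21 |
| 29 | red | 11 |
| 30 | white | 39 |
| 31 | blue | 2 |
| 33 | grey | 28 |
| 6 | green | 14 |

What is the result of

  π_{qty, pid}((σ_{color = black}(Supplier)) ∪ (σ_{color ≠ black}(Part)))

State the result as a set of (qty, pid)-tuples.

{(11, 29), (14, 18), (14, 6), (15, 21), (2, 31), (21, 27), (23, 22), (25, 12), (28, 22), (28, 33), (39, 30), (6, 14)}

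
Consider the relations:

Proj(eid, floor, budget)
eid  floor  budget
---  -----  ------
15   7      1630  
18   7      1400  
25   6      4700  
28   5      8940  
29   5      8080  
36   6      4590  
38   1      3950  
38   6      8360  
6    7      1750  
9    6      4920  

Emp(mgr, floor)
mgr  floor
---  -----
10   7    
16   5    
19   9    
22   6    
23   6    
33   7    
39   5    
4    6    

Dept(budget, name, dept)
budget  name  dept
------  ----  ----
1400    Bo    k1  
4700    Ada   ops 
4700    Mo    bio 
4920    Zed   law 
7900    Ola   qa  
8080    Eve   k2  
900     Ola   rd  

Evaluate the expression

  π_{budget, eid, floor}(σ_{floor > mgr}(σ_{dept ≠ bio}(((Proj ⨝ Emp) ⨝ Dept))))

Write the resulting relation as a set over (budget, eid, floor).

Natural join on floor: {(15, 7, 1630, 10), (15, 7, 1630, 33), (18, 7, 1400, 10), (18, 7, 1400, 33), (25, 6, 4700, 22), (25, 6, 4700, 23), (25, 6, 4700, 4), (28, 5, 8940, 16), (28, 5, 8940, 39), (29, 5, 8080, 16), (29, 5, 8080, 39), (36, 6, 4590, 22), (36, 6, 4590, 23), (36, 6, 4590, 4), (38, 6, 8360, 22), (38, 6, 8360, 23), (38, 6, 8360, 4), (6, 7, 1750, 10), (6, 7, 1750, 33), (9, 6, 4920, 22), (9, 6, 4920, 23), (9, 6, 4920, 4)}
Natural join on budget: {(18, 7, 1400, 10, Bo, k1), (18, 7, 1400, 33, Bo, k1), (25, 6, 4700, 22, Ada, ops), (25, 6, 4700, 22, Mo, bio), (25, 6, 4700, 23, Ada, ops), (25, 6, 4700, 23, Mo, bio), (25, 6, 4700, 4, Ada, ops), (25, 6, 4700, 4, Mo, bio), (29, 5, 8080, 16, Eve, k2), (29, 5, 8080, 39, Eve, k2), (9, 6, 4920, 22, Zed, law), (9, 6, 4920, 23, Zed, law), (9, 6, 4920, 4, Zed, law)}
σ[dept ≠ bio]: keep tuples satisfying dept ≠ bio → {(18, 7, 1400, 10, Bo, k1), (18, 7, 1400, 33, Bo, k1), (25, 6, 4700, 22, Ada, ops), (25, 6, 4700, 23, Ada, ops), (25, 6, 4700, 4, Ada, ops), (29, 5, 8080, 16, Eve, k2), (29, 5, 8080, 39, Eve, k2), (9, 6, 4920, 22, Zed, law), (9, 6, 4920, 23, Zed, law), (9, 6, 4920, 4, Zed, law)}
σ[floor > mgr]: keep tuples satisfying floor > mgr → {(25, 6, 4700, 4, Ada, ops), (9, 6, 4920, 4, Zed, law)}
π_{budget, eid, floor} gives {(4700, 25, 6), (4920, 9, 6)}.

{(4700, 25, 6), (4920, 9, 6)}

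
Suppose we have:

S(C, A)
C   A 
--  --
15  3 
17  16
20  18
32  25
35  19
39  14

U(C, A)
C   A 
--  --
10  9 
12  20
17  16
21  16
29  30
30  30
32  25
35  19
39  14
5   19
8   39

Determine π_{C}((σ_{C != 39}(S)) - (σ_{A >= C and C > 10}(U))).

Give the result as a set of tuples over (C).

Filtering on C != 39 leaves {(15, 3), (17, 16), (20, 18), (32, 25), (35, 19)}.
Filtering on A >= C and C > 10 leaves {(12, 20), (29, 30), (30, 30)}.
Set difference of the two operands is {(15, 3), (17, 16), (20, 18), (32, 25), (35, 19)}.
π[C]: project onto (C) → {15, 17, 20, 32, 35}

{15, 17, 20, 32, 35}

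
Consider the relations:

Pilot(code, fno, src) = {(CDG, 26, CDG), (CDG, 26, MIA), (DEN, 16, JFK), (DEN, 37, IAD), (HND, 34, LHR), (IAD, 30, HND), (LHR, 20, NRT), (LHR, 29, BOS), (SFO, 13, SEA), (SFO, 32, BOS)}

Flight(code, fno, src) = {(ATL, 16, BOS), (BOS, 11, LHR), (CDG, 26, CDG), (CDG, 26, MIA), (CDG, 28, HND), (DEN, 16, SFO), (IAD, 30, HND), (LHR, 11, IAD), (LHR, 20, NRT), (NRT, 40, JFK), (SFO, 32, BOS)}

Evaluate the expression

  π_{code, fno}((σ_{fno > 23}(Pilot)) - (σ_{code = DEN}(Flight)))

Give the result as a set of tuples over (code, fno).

Filtering on fno > 23 leaves {(CDG, 26, CDG), (CDG, 26, MIA), (DEN, 37, IAD), (HND, 34, LHR), (IAD, 30, HND), (LHR, 29, BOS), (SFO, 32, BOS)}.
Filtering on code = DEN leaves {(DEN, 16, SFO)}.
Taking the difference: {(CDG, 26, CDG), (CDG, 26, MIA), (DEN, 37, IAD), (HND, 34, LHR), (IAD, 30, HND), (LHR, 29, BOS), (SFO, 32, BOS)}
π[code, fno]: project onto (code, fno) (1 duplicate(s) eliminated) → {(CDG, 26), (DEN, 37), (HND, 34), (IAD, 30), (LHR, 29), (SFO, 32)}

{(CDG, 26), (DEN, 37), (HND, 34), (IAD, 30), (LHR, 29), (SFO, 32)}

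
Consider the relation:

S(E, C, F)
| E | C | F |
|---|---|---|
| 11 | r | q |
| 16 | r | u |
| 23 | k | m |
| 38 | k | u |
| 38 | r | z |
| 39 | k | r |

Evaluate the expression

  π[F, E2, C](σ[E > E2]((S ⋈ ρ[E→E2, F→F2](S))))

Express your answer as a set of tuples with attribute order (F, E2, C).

ρ[E→E2, F→F2]: schema becomes (E2, C, F2); tuples unchanged.
S ⋈ ρ[E→E2, F→F2](S) (natural join on C): {(11, r, q, 11, q), (11, r, q, 16, u), (11, r, q, 38, z), (16, r, u, 11, q), (16, r, u, 16, u), (16, r, u, 38, z), (23, k, m, 23, m), (23, k, m, 38, u), (23, k, m, 39, r), (38, k, u, 23, m), (38, k, u, 38, u), (38, k, u, 39, r), (38, r, z, 11, q), (38, r, z, 16, u), (38, r, z, 38, z), (39, k, r, 23, m), (39, k, r, 38, u), (39, k, r, 39, r)}
σ[E > E2]: keep tuples satisfying E > E2 → {(16, r, u, 11, q), (38, k, u, 23, m), (38, r, z, 11, q), (38, r, z, 16, u), (39, k, r, 23, m), (39, k, r, 38, u)}
π[F, E2, C]: project onto (F, E2, C) → {(r, 23, k), (r, 38, k), (u, 11, r), (u, 23, k), (z, 11, r), (z, 16, r)}

{(r, 23, k), (r, 38, k), (u, 11, r), (u, 23, k), (z, 11, r), (z, 16, r)}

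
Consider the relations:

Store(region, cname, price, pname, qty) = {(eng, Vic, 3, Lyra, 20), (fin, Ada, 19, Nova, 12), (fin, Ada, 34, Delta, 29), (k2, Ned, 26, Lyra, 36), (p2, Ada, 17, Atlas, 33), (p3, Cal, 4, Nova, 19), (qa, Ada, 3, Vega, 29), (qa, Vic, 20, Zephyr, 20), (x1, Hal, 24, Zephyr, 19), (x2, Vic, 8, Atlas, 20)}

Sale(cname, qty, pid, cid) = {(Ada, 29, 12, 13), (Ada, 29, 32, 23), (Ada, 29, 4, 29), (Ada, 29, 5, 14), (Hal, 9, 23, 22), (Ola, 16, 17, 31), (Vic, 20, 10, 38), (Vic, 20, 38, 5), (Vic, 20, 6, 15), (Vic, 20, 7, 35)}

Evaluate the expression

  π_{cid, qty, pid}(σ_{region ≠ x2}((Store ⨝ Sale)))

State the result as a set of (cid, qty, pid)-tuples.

{(13, 29, 12), (14, 29, 5), (15, 20, 6), (23, 29, 32), (29, 29, 4), (35, 20, 7), (38, 20, 10), (5, 20, 38)}

Store ⋈ Sale (natural join on cname, qty): {(eng, Vic, 3, Lyra, 20, 10, 38), (eng, Vic, 3, Lyra, 20, 38, 5), (eng, Vic, 3, Lyra, 20, 6, 15), (eng, Vic, 3, Lyra, 20, 7, 35), (fin, Ada, 34, Delta, 29, 12, 13), (fin, Ada, 34, Delta, 29, 32, 23), (fin, Ada, 34, Delta, 29, 4, 29), (fin, Ada, 34, Delta, 29, 5, 14), (qa, Ada, 3, Vega, 29, 12, 13), (qa, Ada, 3, Vega, 29, 32, 23), (qa, Ada, 3, Vega, 29, 4, 29), (qa, Ada, 3, Vega, 29, 5, 14), (qa, Vic, 20, Zephyr, 20, 10, 38), (qa, Vic, 20, Zephyr, 20, 38, 5), (qa, Vic, 20, Zephyr, 20, 6, 15), (qa, Vic, 20, Zephyr, 20, 7, 35), (x2, Vic, 8, Atlas, 20, 10, 38), (x2, Vic, 8, Atlas, 20, 38, 5), (x2, Vic, 8, Atlas, 20, 6, 15), (x2, Vic, 8, Atlas, 20, 7, 35)}
Filtering on region ≠ x2 leaves {(eng, Vic, 3, Lyra, 20, 10, 38), (eng, Vic, 3, Lyra, 20, 38, 5), (eng, Vic, 3, Lyra, 20, 6, 15), (eng, Vic, 3, Lyra, 20, 7, 35), (fin, Ada, 34, Delta, 29, 12, 13), (fin, Ada, 34, Delta, 29, 32, 23), (fin, Ada, 34, Delta, 29, 4, 29), (fin, Ada, 34, Delta, 29, 5, 14), (qa, Ada, 3, Vega, 29, 12, 13), (qa, Ada, 3, Vega, 29, 32, 23), (qa, Ada, 3, Vega, 29, 4, 29), (qa, Ada, 3, Vega, 29, 5, 14), (qa, Vic, 20, Zephyr, 20, 10, 38), (qa, Vic, 20, Zephyr, 20, 38, 5), (qa, Vic, 20, Zephyr, 20, 6, 15), (qa, Vic, 20, Zephyr, 20, 7, 35)}.
π[cid, qty, pid]: project onto (cid, qty, pid) (8 duplicate(s) eliminated) → {(13, 29, 12), (14, 29, 5), (15, 20, 6), (23, 29, 32), (29, 29, 4), (35, 20, 7), (38, 20, 10), (5, 20, 38)}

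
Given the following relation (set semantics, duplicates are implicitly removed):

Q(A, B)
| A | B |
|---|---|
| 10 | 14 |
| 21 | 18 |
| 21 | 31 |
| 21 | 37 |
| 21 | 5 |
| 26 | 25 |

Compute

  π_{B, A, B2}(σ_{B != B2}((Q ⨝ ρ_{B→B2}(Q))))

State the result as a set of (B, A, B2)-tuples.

{(18, 21, 31), (18, 21, 37), (18, 21, 5), (31, 21, 18), (31, 21, 37), (31, 21, 5), (37, 21, 18), (37, 21, 31), (37, 21, 5), (5, 21, 18), (5, 21, 31), (5, 21, 37)}

ρ[B→B2]: schema becomes (A, B2); tuples unchanged.
Natural join on A: {(10, 14, 14), (21, 18, 18), (21, 18, 31), (21, 18, 37), (21, 18, 5), (21, 31, 18), (21, 31, 31), (21, 31, 37), (21, 31, 5), (21, 37, 18), (21, 37, 31), (21, 37, 37), (21, 37, 5), (21, 5, 18), (21, 5, 31), (21, 5, 37), (21, 5, 5), (26, 25, 25)}
Filtering on B != B2 leaves {(21, 18, 31), (21, 18, 37), (21, 18, 5), (21, 31, 18), (21, 31, 37), (21, 31, 5), (21, 37, 18), (21, 37, 31), (21, 37, 5), (21, 5, 18), (21, 5, 31), (21, 5, 37)}.
Projecting to B, A, B2: {(18, 21, 31), (18, 21, 37), (18, 21, 5), (31, 21, 18), (31, 21, 37), (31, 21, 5), (37, 21, 18), (37, 21, 31), (37, 21, 5), (5, 21, 18), (5, 21, 31), (5, 21, 37)}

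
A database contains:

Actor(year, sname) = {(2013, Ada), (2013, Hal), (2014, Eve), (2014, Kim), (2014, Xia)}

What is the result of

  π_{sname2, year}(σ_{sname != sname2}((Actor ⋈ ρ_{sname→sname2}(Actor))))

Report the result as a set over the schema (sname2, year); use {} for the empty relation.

{(Ada, 2013), (Eve, 2014), (Hal, 2013), (Kim, 2014), (Xia, 2014)}

ρ[sname→sname2]: schema becomes (year, sname2); tuples unchanged.
Actor ⋈ ρ_{sname→sname2}(Actor) (natural join on year): {(2013, Ada, Ada), (2013, Ada, Hal), (2013, Hal, Ada), (2013, Hal, Hal), (2014, Eve, Eve), (2014, Eve, Kim), (2014, Eve, Xia), (2014, Kim, Eve), (2014, Kim, Kim), (2014, Kim, Xia), (2014, Xia, Eve), (2014, Xia, Kim), (2014, Xia, Xia)}
σ[sname != sname2]: keep tuples satisfying sname != sname2 → {(2013, Ada, Hal), (2013, Hal, Ada), (2014, Eve, Kim), (2014, Eve, Xia), (2014, Kim, Eve), (2014, Kim, Xia), (2014, Xia, Eve), (2014, Xia, Kim)}
π_{sname2, year} gives {(Ada, 2013), (Eve, 2014), (Hal, 2013), (Kim, 2014), (Xia, 2014)} (3 duplicate(s) eliminated).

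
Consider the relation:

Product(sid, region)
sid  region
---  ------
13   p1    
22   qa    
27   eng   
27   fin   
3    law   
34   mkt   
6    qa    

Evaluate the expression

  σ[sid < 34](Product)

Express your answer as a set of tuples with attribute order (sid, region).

{(13, p1), (22, qa), (27, eng), (27, fin), (3, law), (6, qa)}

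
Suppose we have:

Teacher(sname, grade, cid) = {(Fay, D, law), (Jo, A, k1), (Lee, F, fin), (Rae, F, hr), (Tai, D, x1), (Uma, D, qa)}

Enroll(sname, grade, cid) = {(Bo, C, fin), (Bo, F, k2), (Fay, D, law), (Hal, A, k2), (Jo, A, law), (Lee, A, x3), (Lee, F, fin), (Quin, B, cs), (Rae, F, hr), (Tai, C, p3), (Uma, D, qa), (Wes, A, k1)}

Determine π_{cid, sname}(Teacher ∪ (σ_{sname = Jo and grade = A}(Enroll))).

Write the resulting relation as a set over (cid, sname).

Apply σ_{sname = Jo and grade = A}; surviving tuples: {(Jo, A, law)}
Union: {(Fay, D, law), (Jo, A, k1), (Lee, F, fin), (Rae, F, hr), (Tai, D, x1), (Uma, D, qa)} with {(Jo, A, law)} → {(Fay, D, law), (Jo, A, k1), (Jo, A, law), (Lee, F, fin), (Rae, F, hr), (Tai, D, x1), (Uma, D, qa)}
Projecting to cid, sname: {(fin, Lee), (hr, Rae), (k1, Jo), (law, Fay), (law, Jo), (qa, Uma), (x1, Tai)}

{(fin, Lee), (hr, Rae), (k1, Jo), (law, Fay), (law, Jo), (qa, Uma), (x1, Tai)}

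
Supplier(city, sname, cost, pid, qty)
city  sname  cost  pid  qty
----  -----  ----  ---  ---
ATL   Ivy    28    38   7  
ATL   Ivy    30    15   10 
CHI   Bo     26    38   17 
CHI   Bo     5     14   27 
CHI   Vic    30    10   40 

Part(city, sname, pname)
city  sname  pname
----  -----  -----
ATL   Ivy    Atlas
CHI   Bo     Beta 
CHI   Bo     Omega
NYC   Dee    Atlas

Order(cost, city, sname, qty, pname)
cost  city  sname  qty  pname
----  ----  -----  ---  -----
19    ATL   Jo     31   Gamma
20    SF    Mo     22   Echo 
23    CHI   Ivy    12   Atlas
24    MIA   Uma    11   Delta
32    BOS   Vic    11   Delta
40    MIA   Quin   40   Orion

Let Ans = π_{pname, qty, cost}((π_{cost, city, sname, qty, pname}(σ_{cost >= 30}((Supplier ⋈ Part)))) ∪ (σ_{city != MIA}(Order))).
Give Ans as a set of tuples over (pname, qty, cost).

Supplier ⋈ Part (natural join on city, sname): {(ATL, Ivy, 28, 38, 7, Atlas), (ATL, Ivy, 30, 15, 10, Atlas), (CHI, Bo, 26, 38, 17, Beta), (CHI, Bo, 26, 38, 17, Omega), (CHI, Bo, 5, 14, 27, Beta), (CHI, Bo, 5, 14, 27, Omega)}
σ[cost >= 30]: keep tuples satisfying cost >= 30 → {(ATL, Ivy, 30, 15, 10, Atlas)}
π_{cost, city, sname, qty, pname} gives {(30, ATL, Ivy, 10, Atlas)}.
σ[city != MIA]: keep tuples satisfying city != MIA → {(19, ATL, Jo, 31, Gamma), (20, SF, Mo, 22, Echo), (23, CHI, Ivy, 12, Atlas), (32, BOS, Vic, 11, Delta)}
Set union of the two operands is {(19, ATL, Jo, 31, Gamma), (20, SF, Mo, 22, Echo), (23, CHI, Ivy, 12, Atlas), (30, ATL, Ivy, 10, Atlas), (32, BOS, Vic, 11, Delta)}.
π_{pname, qty, cost} gives {(Atlas, 10, 30), (Atlas, 12, 23), (Delta, 11, 32), (Echo, 22, 20), (Gamma, 31, 19)}.

{(Atlas, 10, 30), (Atlas, 12, 23), (Delta, 11, 32), (Echo, 22, 20), (Gamma, 31, 19)}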